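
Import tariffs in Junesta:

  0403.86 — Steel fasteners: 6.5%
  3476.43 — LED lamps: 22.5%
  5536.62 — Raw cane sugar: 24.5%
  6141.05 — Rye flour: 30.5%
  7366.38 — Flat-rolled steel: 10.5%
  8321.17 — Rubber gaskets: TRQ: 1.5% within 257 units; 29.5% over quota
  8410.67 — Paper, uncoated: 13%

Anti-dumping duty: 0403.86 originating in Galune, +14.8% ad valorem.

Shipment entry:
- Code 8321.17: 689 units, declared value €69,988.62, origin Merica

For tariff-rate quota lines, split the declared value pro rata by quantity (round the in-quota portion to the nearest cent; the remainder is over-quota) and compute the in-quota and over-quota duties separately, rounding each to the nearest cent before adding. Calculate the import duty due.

Line 1 (8321.17, Merica, 689 units, €69,988.62):
Code 8321.17 is under a tariff-rate quota (threshold 257 units). In-quota: 257 units at 1.5%; over-quota: 432 units at 29.5%.
Pro-rata value split: in-quota = €69,988.62 × 257/689 = €26,106.06; over-quota = €69,988.62 − €26,106.06 = €43,882.56.
In-quota duty = €26,106.06 × 1.5% = €391.59. Over-quota duty = €43,882.56 × 29.5% = €12,945.36.
Line duty = €391.59 + €12,945.36 = €13,336.95.

€13,336.95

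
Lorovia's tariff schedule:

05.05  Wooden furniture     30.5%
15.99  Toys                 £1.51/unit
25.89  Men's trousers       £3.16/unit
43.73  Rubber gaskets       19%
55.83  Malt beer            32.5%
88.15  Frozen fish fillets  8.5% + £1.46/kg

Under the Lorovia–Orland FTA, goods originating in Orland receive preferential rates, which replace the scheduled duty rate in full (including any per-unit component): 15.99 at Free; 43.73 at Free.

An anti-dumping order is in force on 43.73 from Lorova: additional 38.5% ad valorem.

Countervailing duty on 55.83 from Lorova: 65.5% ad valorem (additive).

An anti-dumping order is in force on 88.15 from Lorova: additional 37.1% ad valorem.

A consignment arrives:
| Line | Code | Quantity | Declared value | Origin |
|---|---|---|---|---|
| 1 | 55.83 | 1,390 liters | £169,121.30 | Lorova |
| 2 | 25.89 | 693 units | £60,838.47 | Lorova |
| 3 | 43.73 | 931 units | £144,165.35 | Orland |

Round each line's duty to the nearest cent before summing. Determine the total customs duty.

Line 1 (55.83, Lorova, 1,390 liters, £169,121.30):
Base rate for 55.83 is 32.5%.
Additional duty on 55.83 from Lorova: +65.5%. Applied ad valorem rate: 32.5% + 65.5% = 98%.
Duty = £169,121.30 × 98% = £165,738.87.
Line 2 (25.89, Lorova, 693 units, £60,838.47):
Base rate for 25.89 is £3.16/unit.
Duty = 693 × £3.16 = £2,189.88.
Line 3 (43.73, Orland, 931 units, £144,165.35):
Base rate for 43.73 is 19%.
Origin Orland qualifies under the Lorovia–Orland agreement and 43.73 is covered: preferential rate Free applies instead.
The additional-duty order on 43.73 targets Lorova, not Orland; it does not apply.
Duty = £144,165.35 × 0% = £0.00.
Total = £165,738.87 + £2,189.88 + £0.00 = £167,928.75.

£167,928.75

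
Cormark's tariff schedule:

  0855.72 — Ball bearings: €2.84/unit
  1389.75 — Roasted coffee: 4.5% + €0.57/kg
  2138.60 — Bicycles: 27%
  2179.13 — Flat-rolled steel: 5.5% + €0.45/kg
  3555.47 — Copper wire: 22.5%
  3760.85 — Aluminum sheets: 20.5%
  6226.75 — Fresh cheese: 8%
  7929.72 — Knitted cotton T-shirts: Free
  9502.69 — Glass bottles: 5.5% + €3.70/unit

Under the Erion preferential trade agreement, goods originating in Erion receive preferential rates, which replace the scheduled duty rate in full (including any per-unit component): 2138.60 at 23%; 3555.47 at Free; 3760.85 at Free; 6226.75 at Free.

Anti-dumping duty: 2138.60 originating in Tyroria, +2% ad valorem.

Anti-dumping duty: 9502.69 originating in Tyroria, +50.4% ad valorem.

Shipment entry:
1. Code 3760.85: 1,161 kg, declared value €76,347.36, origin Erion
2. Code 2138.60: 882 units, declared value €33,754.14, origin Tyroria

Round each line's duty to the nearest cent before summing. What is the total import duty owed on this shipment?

Line 1 (3760.85, Erion, 1,161 kg, €76,347.36):
Base rate for 3760.85 is 20.5%.
Origin Erion qualifies under the Cormark–Erion agreement and 3760.85 is covered: preferential rate Free applies instead.
Duty = €76,347.36 × 0% = €0.00.
Line 2 (2138.60, Tyroria, 882 units, €33,754.14):
Base rate for 2138.60 is 27%.
2138.60 has an FTA preferential rate, but origin Tyroria is not Erion; base rate stands.
Additional duty on 2138.60 from Tyroria: +2%. Applied ad valorem rate: 27% + 2% = 29%.
Duty = €33,754.14 × 29% = €9,788.70.
Total = €0.00 + €9,788.70 = €9,788.70.

€9,788.70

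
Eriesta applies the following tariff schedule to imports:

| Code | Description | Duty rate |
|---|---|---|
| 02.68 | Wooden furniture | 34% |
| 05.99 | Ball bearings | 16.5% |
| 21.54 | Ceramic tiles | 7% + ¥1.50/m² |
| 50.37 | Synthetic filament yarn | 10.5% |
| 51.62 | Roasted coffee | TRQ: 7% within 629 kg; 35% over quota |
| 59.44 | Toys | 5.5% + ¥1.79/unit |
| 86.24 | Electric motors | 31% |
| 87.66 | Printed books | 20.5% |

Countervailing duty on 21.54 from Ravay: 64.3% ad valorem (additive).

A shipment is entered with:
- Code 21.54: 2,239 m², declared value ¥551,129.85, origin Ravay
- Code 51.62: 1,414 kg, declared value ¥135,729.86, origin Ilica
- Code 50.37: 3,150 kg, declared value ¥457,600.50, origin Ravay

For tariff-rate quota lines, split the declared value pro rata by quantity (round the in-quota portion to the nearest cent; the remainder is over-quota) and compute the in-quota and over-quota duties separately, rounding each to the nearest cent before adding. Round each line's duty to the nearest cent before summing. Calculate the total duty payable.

Line 1 (21.54, Ravay, 2,239 m², ¥551,129.85):
Base rate for 21.54 is 7% + ¥1.50/m².
Additional duty on 21.54 from Ravay: +64.3%. Applied ad valorem rate: 7% + 64.3% = 71.3%.
Duty = ¥551,129.85 × 71.3% + 2,239 × ¥1.50 = ¥396,314.08.
Line 2 (51.62, Ilica, 1,414 kg, ¥135,729.86):
Code 51.62 is under a tariff-rate quota (threshold 629 kg). In-quota: 629 kg at 7%; over-quota: 785 kg at 35%.
Pro-rata value split: in-quota = ¥135,729.86 × 629/1,414 = ¥60,377.71; over-quota = ¥135,729.86 − ¥60,377.71 = ¥75,352.15.
In-quota duty = ¥60,377.71 × 7% = ¥4,226.44. Over-quota duty = ¥75,352.15 × 35% = ¥26,373.25.
Line duty = ¥4,226.44 + ¥26,373.25 = ¥30,599.69.
Line 3 (50.37, Ravay, 3,150 kg, ¥457,600.50):
Base rate for 50.37 is 10.5%.
Duty = ¥457,600.50 × 10.5% = ¥48,048.05.
Total = ¥396,314.08 + ¥30,599.69 + ¥48,048.05 = ¥474,961.82.

¥474,961.82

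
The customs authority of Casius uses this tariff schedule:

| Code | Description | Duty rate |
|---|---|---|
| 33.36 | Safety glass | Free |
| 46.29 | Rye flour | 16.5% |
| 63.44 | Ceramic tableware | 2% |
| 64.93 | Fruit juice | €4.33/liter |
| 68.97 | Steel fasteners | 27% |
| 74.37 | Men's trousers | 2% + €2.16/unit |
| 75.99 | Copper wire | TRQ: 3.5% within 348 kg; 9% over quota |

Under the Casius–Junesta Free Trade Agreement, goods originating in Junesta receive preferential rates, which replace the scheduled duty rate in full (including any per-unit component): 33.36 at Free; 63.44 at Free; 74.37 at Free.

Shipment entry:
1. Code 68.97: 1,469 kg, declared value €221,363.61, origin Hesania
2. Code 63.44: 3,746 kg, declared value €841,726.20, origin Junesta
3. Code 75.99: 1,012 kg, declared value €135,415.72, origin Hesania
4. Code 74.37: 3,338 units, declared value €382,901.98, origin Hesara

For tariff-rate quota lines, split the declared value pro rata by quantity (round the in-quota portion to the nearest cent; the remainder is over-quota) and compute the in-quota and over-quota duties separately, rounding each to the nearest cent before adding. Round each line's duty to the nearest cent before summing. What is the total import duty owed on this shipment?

€84,262.59

Line 1 (68.97, Hesania, 1,469 kg, €221,363.61):
Base rate for 68.97 is 27%.
Duty = €221,363.61 × 27% = €59,768.17.
Line 2 (63.44, Junesta, 3,746 kg, €841,726.20):
Base rate for 63.44 is 2%.
Origin Junesta qualifies under the Casius–Junesta agreement and 63.44 is covered: preferential rate Free applies instead.
Duty = €841,726.20 × 0% = €0.00.
Line 3 (75.99, Hesania, 1,012 kg, €135,415.72):
Code 75.99 is under a tariff-rate quota (threshold 348 kg). In-quota: 348 kg at 3.5%; over-quota: 664 kg at 9%.
Pro-rata value split: in-quota = €135,415.72 × 348/1,012 = €46,565.88; over-quota = €135,415.72 − €46,565.88 = €88,849.84.
In-quota duty = €46,565.88 × 3.5% = €1,629.81. Over-quota duty = €88,849.84 × 9% = €7,996.49.
Line duty = €1,629.81 + €7,996.49 = €9,626.30.
Line 4 (74.37, Hesara, 3,338 units, €382,901.98):
Base rate for 74.37 is 2% + €2.16/unit.
74.37 has an FTA preferential rate, but origin Hesara is not Junesta; base rate stands.
Duty = €382,901.98 × 2% + 3,338 × €2.16 = €14,868.12.
Total = €59,768.17 + €0.00 + €9,626.30 + €14,868.12 = €84,262.59.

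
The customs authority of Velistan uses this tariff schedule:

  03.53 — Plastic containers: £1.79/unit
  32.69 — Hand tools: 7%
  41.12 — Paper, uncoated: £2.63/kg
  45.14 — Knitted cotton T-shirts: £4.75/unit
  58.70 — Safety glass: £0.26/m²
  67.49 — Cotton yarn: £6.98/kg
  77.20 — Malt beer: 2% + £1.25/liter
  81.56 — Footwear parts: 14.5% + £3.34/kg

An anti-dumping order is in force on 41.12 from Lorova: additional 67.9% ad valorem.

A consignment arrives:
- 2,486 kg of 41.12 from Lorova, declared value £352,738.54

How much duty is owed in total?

Line 1 (41.12, Lorova, 2,486 kg, £352,738.54):
Base rate for 41.12 is £2.63/kg.
Additional duty on 41.12 from Lorova: +67.9% ad valorem. Applied ad valorem rate = 67.9%.
Duty = £352,738.54 × 67.9% + 2,486 × £2.63 = £246,047.65.

£246,047.65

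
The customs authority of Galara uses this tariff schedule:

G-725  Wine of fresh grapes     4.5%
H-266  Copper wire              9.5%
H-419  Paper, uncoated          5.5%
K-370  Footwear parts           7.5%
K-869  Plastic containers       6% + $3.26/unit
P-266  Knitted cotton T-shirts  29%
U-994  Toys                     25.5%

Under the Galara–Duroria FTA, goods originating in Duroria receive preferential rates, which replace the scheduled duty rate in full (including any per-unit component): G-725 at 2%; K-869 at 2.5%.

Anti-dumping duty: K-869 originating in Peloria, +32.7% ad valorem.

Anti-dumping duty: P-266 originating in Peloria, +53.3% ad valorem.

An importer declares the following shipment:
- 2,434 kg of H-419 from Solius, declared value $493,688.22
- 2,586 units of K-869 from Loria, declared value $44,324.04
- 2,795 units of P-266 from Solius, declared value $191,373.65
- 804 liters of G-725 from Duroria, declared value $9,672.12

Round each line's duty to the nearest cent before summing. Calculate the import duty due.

$93,934.45

Line 1 (H-419, Solius, 2,434 kg, $493,688.22):
Base rate for H-419 is 5.5%.
Duty = $493,688.22 × 5.5% = $27,152.85.
Line 2 (K-869, Loria, 2,586 units, $44,324.04):
Base rate for K-869 is 6% + $3.26/unit.
K-869 has an FTA preferential rate, but origin Loria is not Duroria; base rate stands.
The additional-duty order on K-869 targets Peloria, not Loria; it does not apply.
Duty = $44,324.04 × 6% + 2,586 × $3.26 = $11,089.80.
Line 3 (P-266, Solius, 2,795 units, $191,373.65):
Base rate for P-266 is 29%.
The additional-duty order on P-266 targets Peloria, not Solius; it does not apply.
Duty = $191,373.65 × 29% = $55,498.36.
Line 4 (G-725, Duroria, 804 liters, $9,672.12):
Base rate for G-725 is 4.5%.
Origin Duroria qualifies under the Galara–Duroria agreement and G-725 is covered: preferential rate 2% applies instead.
Duty = $9,672.12 × 2% = $193.44.
Total = $27,152.85 + $11,089.80 + $55,498.36 + $193.44 = $93,934.45.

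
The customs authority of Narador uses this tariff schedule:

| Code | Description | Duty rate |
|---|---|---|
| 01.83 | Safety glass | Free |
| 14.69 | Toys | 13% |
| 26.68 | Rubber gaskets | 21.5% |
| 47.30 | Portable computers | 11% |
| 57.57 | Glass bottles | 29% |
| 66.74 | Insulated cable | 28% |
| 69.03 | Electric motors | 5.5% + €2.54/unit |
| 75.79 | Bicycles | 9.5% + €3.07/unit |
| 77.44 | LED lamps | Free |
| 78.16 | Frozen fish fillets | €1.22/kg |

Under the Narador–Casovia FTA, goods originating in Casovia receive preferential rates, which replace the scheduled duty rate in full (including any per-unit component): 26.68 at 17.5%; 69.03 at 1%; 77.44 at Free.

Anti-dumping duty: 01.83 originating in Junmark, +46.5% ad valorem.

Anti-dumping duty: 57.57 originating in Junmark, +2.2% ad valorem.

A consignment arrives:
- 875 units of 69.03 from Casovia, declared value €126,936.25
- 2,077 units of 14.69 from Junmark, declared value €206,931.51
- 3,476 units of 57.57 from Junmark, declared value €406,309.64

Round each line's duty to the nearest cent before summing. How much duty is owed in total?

Line 1 (69.03, Casovia, 875 units, €126,936.25):
Base rate for 69.03 is 5.5% + €2.54/unit.
Origin Casovia qualifies under the Narador–Casovia agreement and 69.03 is covered: preferential rate 1% applies instead.
Duty = €126,936.25 × 1% = €1,269.36.
Line 2 (14.69, Junmark, 2,077 units, €206,931.51):
Base rate for 14.69 is 13%.
Duty = €206,931.51 × 13% = €26,901.10.
Line 3 (57.57, Junmark, 3,476 units, €406,309.64):
Base rate for 57.57 is 29%.
Additional duty on 57.57 from Junmark: +2.2%. Applied ad valorem rate: 29% + 2.2% = 31.2%.
Duty = €406,309.64 × 31.2% = €126,768.61.
Total = €1,269.36 + €26,901.10 + €126,768.61 = €154,939.07.

€154,939.07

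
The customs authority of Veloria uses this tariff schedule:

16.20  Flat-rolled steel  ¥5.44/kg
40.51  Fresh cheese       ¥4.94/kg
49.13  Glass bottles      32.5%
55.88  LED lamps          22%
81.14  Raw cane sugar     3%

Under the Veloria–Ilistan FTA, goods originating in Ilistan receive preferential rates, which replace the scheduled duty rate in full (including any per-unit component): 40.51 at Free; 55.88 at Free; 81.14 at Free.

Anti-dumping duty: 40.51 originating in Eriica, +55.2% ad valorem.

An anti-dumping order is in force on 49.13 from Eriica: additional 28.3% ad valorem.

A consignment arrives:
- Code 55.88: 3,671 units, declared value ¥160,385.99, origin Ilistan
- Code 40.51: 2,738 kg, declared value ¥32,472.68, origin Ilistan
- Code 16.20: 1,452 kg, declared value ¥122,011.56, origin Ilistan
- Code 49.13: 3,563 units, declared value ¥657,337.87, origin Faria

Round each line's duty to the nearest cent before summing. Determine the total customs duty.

Line 1 (55.88, Ilistan, 3,671 units, ¥160,385.99):
Base rate for 55.88 is 22%.
Origin Ilistan qualifies under the Veloria–Ilistan agreement and 55.88 is covered: preferential rate Free applies instead.
Duty = ¥160,385.99 × 0% = ¥0.00.
Line 2 (40.51, Ilistan, 2,738 kg, ¥32,472.68):
Base rate for 40.51 is ¥4.94/kg.
Origin Ilistan qualifies under the Veloria–Ilistan agreement and 40.51 is covered: preferential rate Free applies instead.
The additional-duty order on 40.51 targets Eriica, not Ilistan; it does not apply.
Duty = ¥32,472.68 × 0% = ¥0.00.
Line 3 (16.20, Ilistan, 1,452 kg, ¥122,011.56):
Base rate for 16.20 is ¥5.44/kg.
Origin Ilistan is the FTA partner but 16.20 is not on the preference list; base rate stands.
Duty = 1,452 × ¥5.44 = ¥7,898.88.
Line 4 (49.13, Faria, 3,563 units, ¥657,337.87):
Base rate for 49.13 is 32.5%.
The additional-duty order on 49.13 targets Eriica, not Faria; it does not apply.
Duty = ¥657,337.87 × 32.5% = ¥213,634.81.
Total = ¥0.00 + ¥0.00 + ¥7,898.88 + ¥213,634.81 = ¥221,533.69.

¥221,533.69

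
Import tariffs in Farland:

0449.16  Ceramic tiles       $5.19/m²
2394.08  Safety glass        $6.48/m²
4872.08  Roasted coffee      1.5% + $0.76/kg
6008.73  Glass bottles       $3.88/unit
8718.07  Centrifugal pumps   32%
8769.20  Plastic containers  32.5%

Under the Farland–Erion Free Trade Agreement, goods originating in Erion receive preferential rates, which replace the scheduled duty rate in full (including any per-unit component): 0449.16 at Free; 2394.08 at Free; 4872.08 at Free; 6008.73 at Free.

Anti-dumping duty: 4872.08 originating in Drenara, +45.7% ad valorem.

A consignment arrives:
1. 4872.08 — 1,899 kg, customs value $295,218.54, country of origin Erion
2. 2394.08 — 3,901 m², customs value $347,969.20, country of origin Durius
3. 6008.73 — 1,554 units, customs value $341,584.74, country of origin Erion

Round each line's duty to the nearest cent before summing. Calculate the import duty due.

$25,278.48

Line 1 (4872.08, Erion, 1,899 kg, $295,218.54):
Base rate for 4872.08 is 1.5% + $0.76/kg.
Origin Erion qualifies under the Farland–Erion agreement and 4872.08 is covered: preferential rate Free applies instead.
The additional-duty order on 4872.08 targets Drenara, not Erion; it does not apply.
Duty = $295,218.54 × 0% = $0.00.
Line 2 (2394.08, Durius, 3,901 m², $347,969.20):
Base rate for 2394.08 is $6.48/m².
2394.08 has an FTA preferential rate, but origin Durius is not Erion; base rate stands.
Duty = 3,901 × $6.48 = $25,278.48.
Line 3 (6008.73, Erion, 1,554 units, $341,584.74):
Base rate for 6008.73 is $3.88/unit.
Origin Erion qualifies under the Farland–Erion agreement and 6008.73 is covered: preferential rate Free applies instead.
Duty = $341,584.74 × 0% = $0.00.
Total = $0.00 + $25,278.48 + $0.00 = $25,278.48.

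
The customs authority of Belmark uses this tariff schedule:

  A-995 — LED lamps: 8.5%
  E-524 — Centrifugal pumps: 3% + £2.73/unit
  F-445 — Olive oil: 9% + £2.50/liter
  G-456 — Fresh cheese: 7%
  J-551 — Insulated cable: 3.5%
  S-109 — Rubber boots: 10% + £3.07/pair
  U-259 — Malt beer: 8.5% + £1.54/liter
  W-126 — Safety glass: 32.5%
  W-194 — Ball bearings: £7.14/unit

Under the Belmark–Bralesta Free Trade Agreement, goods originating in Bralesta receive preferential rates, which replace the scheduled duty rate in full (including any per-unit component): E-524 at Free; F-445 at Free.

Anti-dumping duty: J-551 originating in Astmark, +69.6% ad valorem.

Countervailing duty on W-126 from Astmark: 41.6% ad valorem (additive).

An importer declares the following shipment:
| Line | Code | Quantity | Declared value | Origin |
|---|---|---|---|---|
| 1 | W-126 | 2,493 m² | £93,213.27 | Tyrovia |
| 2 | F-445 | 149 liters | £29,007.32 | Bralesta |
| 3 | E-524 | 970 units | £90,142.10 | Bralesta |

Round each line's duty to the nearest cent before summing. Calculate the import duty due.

£30,294.31

Line 1 (W-126, Tyrovia, 2,493 m², £93,213.27):
Base rate for W-126 is 32.5%.
The additional-duty order on W-126 targets Astmark, not Tyrovia; it does not apply.
Duty = £93,213.27 × 32.5% = £30,294.31.
Line 2 (F-445, Bralesta, 149 liters, £29,007.32):
Base rate for F-445 is 9% + £2.50/liter.
Origin Bralesta qualifies under the Belmark–Bralesta agreement and F-445 is covered: preferential rate Free applies instead.
Duty = £29,007.32 × 0% = £0.00.
Line 3 (E-524, Bralesta, 970 units, £90,142.10):
Base rate for E-524 is 3% + £2.73/unit.
Origin Bralesta qualifies under the Belmark–Bralesta agreement and E-524 is covered: preferential rate Free applies instead.
Duty = £90,142.10 × 0% = £0.00.
Total = £30,294.31 + £0.00 + £0.00 = £30,294.31.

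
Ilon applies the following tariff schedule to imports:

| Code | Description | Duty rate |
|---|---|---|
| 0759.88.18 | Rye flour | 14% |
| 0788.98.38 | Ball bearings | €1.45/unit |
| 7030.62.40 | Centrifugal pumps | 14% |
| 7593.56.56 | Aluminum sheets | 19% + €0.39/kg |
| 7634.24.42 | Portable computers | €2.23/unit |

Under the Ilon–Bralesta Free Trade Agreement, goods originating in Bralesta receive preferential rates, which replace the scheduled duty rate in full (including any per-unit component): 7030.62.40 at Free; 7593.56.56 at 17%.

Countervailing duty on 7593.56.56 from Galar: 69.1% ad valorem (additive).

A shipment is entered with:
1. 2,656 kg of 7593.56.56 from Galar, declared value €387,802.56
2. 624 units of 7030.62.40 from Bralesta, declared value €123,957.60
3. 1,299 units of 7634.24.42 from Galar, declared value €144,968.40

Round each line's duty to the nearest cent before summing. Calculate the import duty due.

Line 1 (7593.56.56, Galar, 2,656 kg, €387,802.56):
Base rate for 7593.56.56 is 19% + €0.39/kg.
7593.56.56 has an FTA preferential rate, but origin Galar is not Bralesta; base rate stands.
Additional duty on 7593.56.56 from Galar: +69.1%. Applied ad valorem rate: 19% + 69.1% = 88.1%.
Duty = €387,802.56 × 88.1% + 2,656 × €0.39 = €342,689.90.
Line 2 (7030.62.40, Bralesta, 624 units, €123,957.60):
Base rate for 7030.62.40 is 14%.
Origin Bralesta qualifies under the Ilon–Bralesta agreement and 7030.62.40 is covered: preferential rate Free applies instead.
Duty = €123,957.60 × 0% = €0.00.
Line 3 (7634.24.42, Galar, 1,299 units, €144,968.40):
Base rate for 7634.24.42 is €2.23/unit.
Duty = 1,299 × €2.23 = €2,896.77.
Total = €342,689.90 + €0.00 + €2,896.77 = €345,586.67.

€345,586.67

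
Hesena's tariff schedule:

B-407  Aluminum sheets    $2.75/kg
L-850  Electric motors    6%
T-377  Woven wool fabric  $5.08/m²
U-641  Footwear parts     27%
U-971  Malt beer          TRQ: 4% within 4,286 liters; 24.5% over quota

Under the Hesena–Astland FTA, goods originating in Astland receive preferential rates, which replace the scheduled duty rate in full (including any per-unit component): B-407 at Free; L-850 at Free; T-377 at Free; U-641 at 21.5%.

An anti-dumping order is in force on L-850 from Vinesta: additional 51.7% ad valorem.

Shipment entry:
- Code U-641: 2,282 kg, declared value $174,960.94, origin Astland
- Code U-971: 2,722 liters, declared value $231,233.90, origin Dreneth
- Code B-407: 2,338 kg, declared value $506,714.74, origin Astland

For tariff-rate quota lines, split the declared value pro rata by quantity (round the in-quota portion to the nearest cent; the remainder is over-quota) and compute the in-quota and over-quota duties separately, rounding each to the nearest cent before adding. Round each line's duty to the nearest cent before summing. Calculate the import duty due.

$46,865.96

Line 1 (U-641, Astland, 2,282 kg, $174,960.94):
Base rate for U-641 is 27%.
Origin Astland qualifies under the Hesena–Astland agreement and U-641 is covered: preferential rate 21.5% applies instead.
Duty = $174,960.94 × 21.5% = $37,616.60.
Line 2 (U-971, Dreneth, 2,722 liters, $231,233.90):
Code U-971 is under a tariff-rate quota (threshold 4,286 liters). Quantity 2,722 liters is within the quota, so the in-quota rate 4% applies to the full value.
Duty = $231,233.90 × 4% = $9,249.36.
Line 3 (B-407, Astland, 2,338 kg, $506,714.74):
Base rate for B-407 is $2.75/kg.
Origin Astland qualifies under the Hesena–Astland agreement and B-407 is covered: preferential rate Free applies instead.
Duty = $506,714.74 × 0% = $0.00.
Total = $37,616.60 + $9,249.36 + $0.00 = $46,865.96.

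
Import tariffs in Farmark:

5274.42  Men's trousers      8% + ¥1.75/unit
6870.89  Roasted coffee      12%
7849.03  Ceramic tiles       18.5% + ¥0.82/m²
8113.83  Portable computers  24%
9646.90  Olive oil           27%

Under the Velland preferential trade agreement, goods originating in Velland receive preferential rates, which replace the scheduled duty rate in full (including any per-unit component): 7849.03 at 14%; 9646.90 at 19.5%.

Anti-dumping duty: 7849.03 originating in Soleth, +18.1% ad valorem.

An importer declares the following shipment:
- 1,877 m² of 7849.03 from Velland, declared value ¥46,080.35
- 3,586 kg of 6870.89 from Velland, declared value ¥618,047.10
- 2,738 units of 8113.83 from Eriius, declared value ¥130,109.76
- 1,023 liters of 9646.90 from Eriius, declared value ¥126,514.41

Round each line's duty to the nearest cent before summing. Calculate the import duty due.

¥146,002.13

Line 1 (7849.03, Velland, 1,877 m², ¥46,080.35):
Base rate for 7849.03 is 18.5% + ¥0.82/m².
Origin Velland qualifies under the Farmark–Velland agreement and 7849.03 is covered: preferential rate 14% applies instead.
The additional-duty order on 7849.03 targets Soleth, not Velland; it does not apply.
Duty = ¥46,080.35 × 14% = ¥6,451.25.
Line 2 (6870.89, Velland, 3,586 kg, ¥618,047.10):
Base rate for 6870.89 is 12%.
Origin Velland is the FTA partner but 6870.89 is not on the preference list; base rate stands.
Duty = ¥618,047.10 × 12% = ¥74,165.65.
Line 3 (8113.83, Eriius, 2,738 units, ¥130,109.76):
Base rate for 8113.83 is 24%.
Duty = ¥130,109.76 × 24% = ¥31,226.34.
Line 4 (9646.90, Eriius, 1,023 liters, ¥126,514.41):
Base rate for 9646.90 is 27%.
9646.90 has an FTA preferential rate, but origin Eriius is not Velland; base rate stands.
Duty = ¥126,514.41 × 27% = ¥34,158.89.
Total = ¥6,451.25 + ¥74,165.65 + ¥31,226.34 + ¥34,158.89 = ¥146,002.13.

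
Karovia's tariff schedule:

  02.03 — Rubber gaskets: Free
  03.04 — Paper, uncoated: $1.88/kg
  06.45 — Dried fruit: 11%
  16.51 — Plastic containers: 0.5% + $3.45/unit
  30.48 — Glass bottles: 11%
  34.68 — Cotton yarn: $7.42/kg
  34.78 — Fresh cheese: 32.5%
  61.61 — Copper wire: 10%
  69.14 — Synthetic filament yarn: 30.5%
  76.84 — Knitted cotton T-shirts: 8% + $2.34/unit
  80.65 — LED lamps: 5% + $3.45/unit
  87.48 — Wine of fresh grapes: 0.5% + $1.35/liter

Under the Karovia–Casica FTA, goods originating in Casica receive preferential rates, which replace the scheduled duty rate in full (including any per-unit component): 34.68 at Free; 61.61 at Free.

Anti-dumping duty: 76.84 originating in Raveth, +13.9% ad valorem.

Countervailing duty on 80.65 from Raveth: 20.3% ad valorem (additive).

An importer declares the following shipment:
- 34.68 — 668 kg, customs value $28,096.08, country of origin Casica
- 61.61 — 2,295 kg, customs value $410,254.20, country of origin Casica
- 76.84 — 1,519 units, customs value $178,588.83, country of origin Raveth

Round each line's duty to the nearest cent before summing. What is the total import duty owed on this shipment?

Line 1 (34.68, Casica, 668 kg, $28,096.08):
Base rate for 34.68 is $7.42/kg.
Origin Casica qualifies under the Karovia–Casica agreement and 34.68 is covered: preferential rate Free applies instead.
Duty = $28,096.08 × 0% = $0.00.
Line 2 (61.61, Casica, 2,295 kg, $410,254.20):
Base rate for 61.61 is 10%.
Origin Casica qualifies under the Karovia–Casica agreement and 61.61 is covered: preferential rate Free applies instead.
Duty = $410,254.20 × 0% = $0.00.
Line 3 (76.84, Raveth, 1,519 units, $178,588.83):
Base rate for 76.84 is 8% + $2.34/unit.
Additional duty on 76.84 from Raveth: +13.9%. Applied ad valorem rate: 8% + 13.9% = 21.9%.
Duty = $178,588.83 × 21.9% + 1,519 × $2.34 = $42,665.41.
Total = $0.00 + $0.00 + $42,665.41 = $42,665.41.

$42,665.41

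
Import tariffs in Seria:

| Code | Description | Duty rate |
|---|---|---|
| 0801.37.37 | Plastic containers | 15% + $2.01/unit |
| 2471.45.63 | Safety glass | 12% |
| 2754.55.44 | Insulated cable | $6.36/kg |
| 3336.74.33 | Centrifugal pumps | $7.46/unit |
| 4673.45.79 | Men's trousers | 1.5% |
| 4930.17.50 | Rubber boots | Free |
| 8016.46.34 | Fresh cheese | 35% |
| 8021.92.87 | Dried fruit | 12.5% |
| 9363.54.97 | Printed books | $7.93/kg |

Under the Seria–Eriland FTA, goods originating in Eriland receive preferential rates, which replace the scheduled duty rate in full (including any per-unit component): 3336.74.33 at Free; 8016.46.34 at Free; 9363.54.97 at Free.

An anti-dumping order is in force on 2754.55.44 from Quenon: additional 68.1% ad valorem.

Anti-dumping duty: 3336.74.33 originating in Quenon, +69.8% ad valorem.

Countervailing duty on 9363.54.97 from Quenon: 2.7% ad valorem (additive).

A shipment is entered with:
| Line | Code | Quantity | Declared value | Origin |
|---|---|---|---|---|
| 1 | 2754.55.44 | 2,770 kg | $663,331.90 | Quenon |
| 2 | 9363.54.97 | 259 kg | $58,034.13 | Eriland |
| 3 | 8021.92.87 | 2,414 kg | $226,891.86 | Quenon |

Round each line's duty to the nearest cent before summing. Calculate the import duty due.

$497,707.70

Line 1 (2754.55.44, Quenon, 2,770 kg, $663,331.90):
Base rate for 2754.55.44 is $6.36/kg.
Additional duty on 2754.55.44 from Quenon: +68.1% ad valorem. Applied ad valorem rate = 68.1%.
Duty = $663,331.90 × 68.1% + 2,770 × $6.36 = $469,346.22.
Line 2 (9363.54.97, Eriland, 259 kg, $58,034.13):
Base rate for 9363.54.97 is $7.93/kg.
Origin Eriland qualifies under the Seria–Eriland agreement and 9363.54.97 is covered: preferential rate Free applies instead.
The additional-duty order on 9363.54.97 targets Quenon, not Eriland; it does not apply.
Duty = $58,034.13 × 0% = $0.00.
Line 3 (8021.92.87, Quenon, 2,414 kg, $226,891.86):
Base rate for 8021.92.87 is 12.5%.
Duty = $226,891.86 × 12.5% = $28,361.48.
Total = $469,346.22 + $0.00 + $28,361.48 = $497,707.70.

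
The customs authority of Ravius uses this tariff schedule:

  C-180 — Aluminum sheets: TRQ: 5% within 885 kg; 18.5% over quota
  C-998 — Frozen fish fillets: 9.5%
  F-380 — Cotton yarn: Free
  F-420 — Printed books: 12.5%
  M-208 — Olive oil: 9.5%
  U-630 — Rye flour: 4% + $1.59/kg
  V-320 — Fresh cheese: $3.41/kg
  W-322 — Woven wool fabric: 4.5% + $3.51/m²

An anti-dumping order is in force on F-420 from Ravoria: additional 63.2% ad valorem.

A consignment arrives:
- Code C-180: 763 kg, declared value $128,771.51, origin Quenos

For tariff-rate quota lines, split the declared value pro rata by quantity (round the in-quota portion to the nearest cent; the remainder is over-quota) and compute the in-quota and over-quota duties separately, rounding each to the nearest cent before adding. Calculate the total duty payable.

Line 1 (C-180, Quenos, 763 kg, $128,771.51):
Code C-180 is under a tariff-rate quota (threshold 885 kg). Quantity 763 kg is within the quota, so the in-quota rate 5% applies to the full value.
Duty = $128,771.51 × 5% = $6,438.58.

$6,438.58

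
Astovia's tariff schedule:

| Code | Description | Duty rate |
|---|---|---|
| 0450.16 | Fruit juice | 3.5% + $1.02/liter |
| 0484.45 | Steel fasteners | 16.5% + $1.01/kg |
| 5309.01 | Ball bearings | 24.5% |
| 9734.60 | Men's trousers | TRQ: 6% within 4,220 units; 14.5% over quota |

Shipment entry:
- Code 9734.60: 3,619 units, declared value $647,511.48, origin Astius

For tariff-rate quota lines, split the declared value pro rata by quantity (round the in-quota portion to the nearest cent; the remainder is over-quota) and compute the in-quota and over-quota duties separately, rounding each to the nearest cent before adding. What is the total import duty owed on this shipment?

$38,850.69

Line 1 (9734.60, Astius, 3,619 units, $647,511.48):
Code 9734.60 is under a tariff-rate quota (threshold 4,220 units). Quantity 3,619 units is within the quota, so the in-quota rate 6% applies to the full value.
Duty = $647,511.48 × 6% = $38,850.69.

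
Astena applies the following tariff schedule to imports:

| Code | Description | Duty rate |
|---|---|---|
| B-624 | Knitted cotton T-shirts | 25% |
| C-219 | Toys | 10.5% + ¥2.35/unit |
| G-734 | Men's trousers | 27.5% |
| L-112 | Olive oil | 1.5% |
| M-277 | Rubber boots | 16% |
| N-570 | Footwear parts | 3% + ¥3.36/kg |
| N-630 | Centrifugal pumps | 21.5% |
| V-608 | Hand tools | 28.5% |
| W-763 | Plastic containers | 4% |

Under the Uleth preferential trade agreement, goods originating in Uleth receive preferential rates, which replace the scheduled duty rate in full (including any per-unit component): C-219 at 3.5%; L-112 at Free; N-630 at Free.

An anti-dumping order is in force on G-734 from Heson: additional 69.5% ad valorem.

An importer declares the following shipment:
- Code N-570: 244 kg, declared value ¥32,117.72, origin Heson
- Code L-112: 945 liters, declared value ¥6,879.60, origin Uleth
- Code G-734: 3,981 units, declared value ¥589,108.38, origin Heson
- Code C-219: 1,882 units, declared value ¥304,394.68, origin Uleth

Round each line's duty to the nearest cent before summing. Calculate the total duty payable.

¥583,872.31

Line 1 (N-570, Heson, 244 kg, ¥32,117.72):
Base rate for N-570 is 3% + ¥3.36/kg.
Duty = ¥32,117.72 × 3% + 244 × ¥3.36 = ¥1,783.37.
Line 2 (L-112, Uleth, 945 liters, ¥6,879.60):
Base rate for L-112 is 1.5%.
Origin Uleth qualifies under the Astena–Uleth agreement and L-112 is covered: preferential rate Free applies instead.
Duty = ¥6,879.60 × 0% = ¥0.00.
Line 3 (G-734, Heson, 3,981 units, ¥589,108.38):
Base rate for G-734 is 27.5%.
Additional duty on G-734 from Heson: +69.5%. Applied ad valorem rate: 27.5% + 69.5% = 97%.
Duty = ¥589,108.38 × 97% = ¥571,435.13.
Line 4 (C-219, Uleth, 1,882 units, ¥304,394.68):
Base rate for C-219 is 10.5% + ¥2.35/unit.
Origin Uleth qualifies under the Astena–Uleth agreement and C-219 is covered: preferential rate 3.5% applies instead.
Duty = ¥304,394.68 × 3.5% = ¥10,653.81.
Total = ¥1,783.37 + ¥0.00 + ¥571,435.13 + ¥10,653.81 = ¥583,872.31.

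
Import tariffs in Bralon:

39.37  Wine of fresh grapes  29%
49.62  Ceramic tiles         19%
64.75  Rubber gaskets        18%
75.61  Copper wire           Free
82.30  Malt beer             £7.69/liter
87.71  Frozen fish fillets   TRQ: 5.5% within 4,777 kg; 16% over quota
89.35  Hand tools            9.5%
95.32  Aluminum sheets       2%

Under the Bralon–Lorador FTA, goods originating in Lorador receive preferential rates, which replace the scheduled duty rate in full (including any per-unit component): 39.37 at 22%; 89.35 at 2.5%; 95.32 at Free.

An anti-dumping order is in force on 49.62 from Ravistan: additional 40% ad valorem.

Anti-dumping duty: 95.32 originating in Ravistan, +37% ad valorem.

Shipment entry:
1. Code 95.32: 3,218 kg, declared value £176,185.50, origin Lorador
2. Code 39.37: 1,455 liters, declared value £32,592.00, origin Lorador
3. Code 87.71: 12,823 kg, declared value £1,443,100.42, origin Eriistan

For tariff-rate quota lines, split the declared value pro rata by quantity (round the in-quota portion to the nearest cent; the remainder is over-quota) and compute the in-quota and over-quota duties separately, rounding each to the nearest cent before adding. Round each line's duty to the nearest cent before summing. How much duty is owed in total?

£181,617.93

Line 1 (95.32, Lorador, 3,218 kg, £176,185.50):
Base rate for 95.32 is 2%.
Origin Lorador qualifies under the Bralon–Lorador agreement and 95.32 is covered: preferential rate Free applies instead.
The additional-duty order on 95.32 targets Ravistan, not Lorador; it does not apply.
Duty = £176,185.50 × 0% = £0.00.
Line 2 (39.37, Lorador, 1,455 liters, £32,592.00):
Base rate for 39.37 is 29%.
Origin Lorador qualifies under the Bralon–Lorador agreement and 39.37 is covered: preferential rate 22% applies instead.
Duty = £32,592.00 × 22% = £7,170.24.
Line 3 (87.71, Eriistan, 12,823 kg, £1,443,100.42):
Code 87.71 is under a tariff-rate quota (threshold 4,777 kg). In-quota: 4,777 kg at 5.5%; over-quota: 8,046 kg at 16%.
Pro-rata value split: in-quota = £1,443,100.42 × 4,777/12,823 = £537,603.58; over-quota = £1,443,100.42 − £537,603.58 = £905,496.84.
In-quota duty = £537,603.58 × 5.5% = £29,568.20. Over-quota duty = £905,496.84 × 16% = £144,879.49.
Line duty = £29,568.20 + £144,879.49 = £174,447.69.
Total = £0.00 + £7,170.24 + £174,447.69 = £181,617.93.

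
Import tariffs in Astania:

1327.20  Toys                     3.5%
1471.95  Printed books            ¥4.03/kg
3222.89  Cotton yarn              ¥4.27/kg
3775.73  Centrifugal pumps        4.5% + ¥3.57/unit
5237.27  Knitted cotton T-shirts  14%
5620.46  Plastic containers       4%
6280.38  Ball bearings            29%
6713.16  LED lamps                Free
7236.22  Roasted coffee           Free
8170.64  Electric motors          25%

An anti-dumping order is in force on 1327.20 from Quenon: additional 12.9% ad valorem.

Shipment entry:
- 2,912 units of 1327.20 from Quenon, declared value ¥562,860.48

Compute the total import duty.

¥92,309.12

Line 1 (1327.20, Quenon, 2,912 units, ¥562,860.48):
Base rate for 1327.20 is 3.5%.
Additional duty on 1327.20 from Quenon: +12.9%. Applied ad valorem rate: 3.5% + 12.9% = 16.4%.
Duty = ¥562,860.48 × 16.4% = ¥92,309.12.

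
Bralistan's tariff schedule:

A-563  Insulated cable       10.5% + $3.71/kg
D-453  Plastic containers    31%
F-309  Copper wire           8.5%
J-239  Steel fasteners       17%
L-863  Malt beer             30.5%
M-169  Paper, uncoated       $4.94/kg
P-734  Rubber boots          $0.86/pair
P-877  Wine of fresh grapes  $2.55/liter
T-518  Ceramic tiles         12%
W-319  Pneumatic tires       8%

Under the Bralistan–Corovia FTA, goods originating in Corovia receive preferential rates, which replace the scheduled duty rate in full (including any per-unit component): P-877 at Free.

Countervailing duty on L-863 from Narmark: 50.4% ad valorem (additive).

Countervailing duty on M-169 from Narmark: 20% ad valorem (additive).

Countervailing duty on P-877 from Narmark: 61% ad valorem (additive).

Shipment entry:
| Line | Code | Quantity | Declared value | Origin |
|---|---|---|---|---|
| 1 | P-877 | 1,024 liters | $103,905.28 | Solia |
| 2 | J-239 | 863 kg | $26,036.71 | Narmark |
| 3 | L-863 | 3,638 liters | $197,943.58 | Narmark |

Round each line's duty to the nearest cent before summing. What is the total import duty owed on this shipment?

Line 1 (P-877, Solia, 1,024 liters, $103,905.28):
Base rate for P-877 is $2.55/liter.
P-877 has an FTA preferential rate, but origin Solia is not Corovia; base rate stands.
The additional-duty order on P-877 targets Narmark, not Solia; it does not apply.
Duty = 1,024 × $2.55 = $2,611.20.
Line 2 (J-239, Narmark, 863 kg, $26,036.71):
Base rate for J-239 is 17%.
Duty = $26,036.71 × 17% = $4,426.24.
Line 3 (L-863, Narmark, 3,638 liters, $197,943.58):
Base rate for L-863 is 30.5%.
Additional duty on L-863 from Narmark: +50.4%. Applied ad valorem rate: 30.5% + 50.4% = 80.9%.
Duty = $197,943.58 × 80.9% = $160,136.36.
Total = $2,611.20 + $4,426.24 + $160,136.36 = $167,173.80.

$167,173.80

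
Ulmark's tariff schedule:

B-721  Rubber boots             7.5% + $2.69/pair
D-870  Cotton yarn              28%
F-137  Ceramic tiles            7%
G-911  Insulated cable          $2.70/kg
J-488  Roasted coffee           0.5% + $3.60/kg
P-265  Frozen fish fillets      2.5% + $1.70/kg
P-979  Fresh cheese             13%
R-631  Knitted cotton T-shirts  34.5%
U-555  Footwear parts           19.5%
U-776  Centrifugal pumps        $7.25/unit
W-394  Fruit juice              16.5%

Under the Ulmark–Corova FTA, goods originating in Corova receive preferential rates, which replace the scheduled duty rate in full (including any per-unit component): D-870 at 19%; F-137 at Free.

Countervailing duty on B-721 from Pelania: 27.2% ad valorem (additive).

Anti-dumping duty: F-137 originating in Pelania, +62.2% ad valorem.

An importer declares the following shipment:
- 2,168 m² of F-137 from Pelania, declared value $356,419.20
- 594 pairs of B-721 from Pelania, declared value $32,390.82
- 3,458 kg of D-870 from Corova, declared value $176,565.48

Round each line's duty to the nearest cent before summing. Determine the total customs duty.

$293,027.00

Line 1 (F-137, Pelania, 2,168 m², $356,419.20):
Base rate for F-137 is 7%.
F-137 has an FTA preferential rate, but origin Pelania is not Corova; base rate stands.
Additional duty on F-137 from Pelania: +62.2%. Applied ad valorem rate: 7% + 62.2% = 69.2%.
Duty = $356,419.20 × 69.2% = $246,642.09.
Line 2 (B-721, Pelania, 594 pairs, $32,390.82):
Base rate for B-721 is 7.5% + $2.69/pair.
Additional duty on B-721 from Pelania: +27.2%. Applied ad valorem rate: 7.5% + 27.2% = 34.7%.
Duty = $32,390.82 × 34.7% + 594 × $2.69 = $12,837.47.
Line 3 (D-870, Corova, 3,458 kg, $176,565.48):
Base rate for D-870 is 28%.
Origin Corova qualifies under the Ulmark–Corova agreement and D-870 is covered: preferential rate 19% applies instead.
Duty = $176,565.48 × 19% = $33,547.44.
Total = $246,642.09 + $12,837.47 + $33,547.44 = $293,027.00.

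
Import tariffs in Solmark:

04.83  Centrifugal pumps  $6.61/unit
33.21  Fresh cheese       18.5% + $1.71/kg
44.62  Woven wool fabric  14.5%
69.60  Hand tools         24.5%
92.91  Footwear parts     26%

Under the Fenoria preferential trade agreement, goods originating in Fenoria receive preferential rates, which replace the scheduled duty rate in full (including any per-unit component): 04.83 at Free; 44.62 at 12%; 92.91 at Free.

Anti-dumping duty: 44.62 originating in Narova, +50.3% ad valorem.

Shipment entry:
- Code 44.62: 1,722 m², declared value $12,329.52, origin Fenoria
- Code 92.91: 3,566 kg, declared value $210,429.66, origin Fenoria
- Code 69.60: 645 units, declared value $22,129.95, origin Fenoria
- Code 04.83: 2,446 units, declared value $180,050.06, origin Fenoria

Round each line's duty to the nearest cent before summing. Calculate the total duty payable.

Line 1 (44.62, Fenoria, 1,722 m², $12,329.52):
Base rate for 44.62 is 14.5%.
Origin Fenoria qualifies under the Solmark–Fenoria agreement and 44.62 is covered: preferential rate 12% applies instead.
The additional-duty order on 44.62 targets Narova, not Fenoria; it does not apply.
Duty = $12,329.52 × 12% = $1,479.54.
Line 2 (92.91, Fenoria, 3,566 kg, $210,429.66):
Base rate for 92.91 is 26%.
Origin Fenoria qualifies under the Solmark–Fenoria agreement and 92.91 is covered: preferential rate Free applies instead.
Duty = $210,429.66 × 0% = $0.00.
Line 3 (69.60, Fenoria, 645 units, $22,129.95):
Base rate for 69.60 is 24.5%.
Origin Fenoria is the FTA partner but 69.60 is not on the preference list; base rate stands.
Duty = $22,129.95 × 24.5% = $5,421.84.
Line 4 (04.83, Fenoria, 2,446 units, $180,050.06):
Base rate for 04.83 is $6.61/unit.
Origin Fenoria qualifies under the Solmark–Fenoria agreement and 04.83 is covered: preferential rate Free applies instead.
Duty = $180,050.06 × 0% = $0.00.
Total = $1,479.54 + $0.00 + $5,421.84 + $0.00 = $6,901.38.

$6,901.38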